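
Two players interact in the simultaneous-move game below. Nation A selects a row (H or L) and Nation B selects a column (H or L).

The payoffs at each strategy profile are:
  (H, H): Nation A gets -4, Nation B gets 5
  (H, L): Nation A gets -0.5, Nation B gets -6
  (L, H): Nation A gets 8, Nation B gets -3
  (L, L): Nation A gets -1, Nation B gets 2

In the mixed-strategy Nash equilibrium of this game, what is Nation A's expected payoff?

-16/25

First find y, the probability Nation B plays H, from Nation A's indifference between H and L: −4y − 0.5(1−y) = 8y − (1−y), giving y = 1/25.
Since Nation A is indifferent in equilibrium, Nation A's expected payoff equals the payoff from either row against (1/25, 24/25). Using H: −4(1/25) − 0.5(24/25) = -16/25.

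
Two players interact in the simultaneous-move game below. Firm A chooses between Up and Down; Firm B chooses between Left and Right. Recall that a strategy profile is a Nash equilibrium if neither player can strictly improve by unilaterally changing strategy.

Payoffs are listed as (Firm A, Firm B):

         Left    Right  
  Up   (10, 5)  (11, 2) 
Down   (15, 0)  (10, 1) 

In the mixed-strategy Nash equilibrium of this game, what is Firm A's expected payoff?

First find q, the probability Firm B plays Left, from Firm A's indifference between Up and Down: 10q + 11(1−q) = 15q + 10(1−q), giving q = 1/6.
Since Firm A is indifferent in equilibrium, Firm A's expected payoff equals the payoff from either row against (1/6, 5/6). Using Up: 10(1/6) + 11(5/6) = 65/6.

65/6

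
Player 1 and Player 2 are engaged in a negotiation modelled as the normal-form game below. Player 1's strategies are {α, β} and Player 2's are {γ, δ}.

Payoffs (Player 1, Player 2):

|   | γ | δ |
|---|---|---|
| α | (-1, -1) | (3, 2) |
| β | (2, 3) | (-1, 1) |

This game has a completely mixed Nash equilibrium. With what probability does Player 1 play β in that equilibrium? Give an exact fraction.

Let p be the probability that Player 1 plays α. In a completely mixed equilibrium, Player 2 must be indifferent between γ and δ.
Player 2's expected payoff from γ is −p + 3(1−p); from δ it is 2p + (1−p).
Setting these equal: −4p + 3 = p + 1, so p = 2/5.
Therefore Player 1 plays β with probability 1 − 2/5 = 3/5.

3/5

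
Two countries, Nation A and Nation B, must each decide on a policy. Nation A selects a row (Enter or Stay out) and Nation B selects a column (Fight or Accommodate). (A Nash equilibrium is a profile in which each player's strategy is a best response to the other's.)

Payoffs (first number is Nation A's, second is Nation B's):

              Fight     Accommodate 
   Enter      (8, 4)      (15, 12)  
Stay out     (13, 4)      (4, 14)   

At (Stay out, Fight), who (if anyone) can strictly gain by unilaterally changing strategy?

Nation A at (Stay out, Fight) earns 13; deviating to Enter yields 8 — not better.
Nation B earns 4; deviating to Accommodate yields 14 — a strict improvement.
Only Nation B has a strictly profitable deviation.

Nation B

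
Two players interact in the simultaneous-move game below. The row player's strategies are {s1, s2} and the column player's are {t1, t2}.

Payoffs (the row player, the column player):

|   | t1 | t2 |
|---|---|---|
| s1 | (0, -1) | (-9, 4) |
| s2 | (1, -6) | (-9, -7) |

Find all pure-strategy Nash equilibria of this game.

(s1, t1): the row player prefers s2 (1 > 0); the column player prefers t2 (4 > -1) — not an equilibrium.
(s1, t2): the row player gets -9 ≥ -9 from s2, and the column player gets 4 ≥ -1 from t1 — Nash equilibrium.
(s2, t1): the row player gets 1 ≥ 0 from s1, and the column player gets -6 ≥ -7 from t2 — Nash equilibrium.
(s2, t2): the column player prefers t1 (-6 > -7) — not an equilibrium.

(s1, t2) and (s2, t1)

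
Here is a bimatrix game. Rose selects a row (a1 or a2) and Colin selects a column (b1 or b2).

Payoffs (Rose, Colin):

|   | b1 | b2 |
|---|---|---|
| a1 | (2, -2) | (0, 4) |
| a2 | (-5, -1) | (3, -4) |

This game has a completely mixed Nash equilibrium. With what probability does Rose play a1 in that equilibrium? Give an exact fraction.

1/3

Let x be the probability that Rose plays a1. In a completely mixed equilibrium, Colin must be indifferent between b1 and b2.
Colin's expected payoff from b1 is −2x − (1−x); from b2 it is 4x − 4(1−x).
Setting these equal: −x − 1 = 8x − 4, so x = 1/3.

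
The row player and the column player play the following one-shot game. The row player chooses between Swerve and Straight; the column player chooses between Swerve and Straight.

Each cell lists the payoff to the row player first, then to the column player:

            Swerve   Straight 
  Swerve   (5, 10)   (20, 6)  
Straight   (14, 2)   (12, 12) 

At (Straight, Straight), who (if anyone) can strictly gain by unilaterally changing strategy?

The row player at (Straight, Straight) earns 12; deviating to Swerve yields 20 — a strict improvement.
The column player earns 12; deviating to Swerve yields 2 — not better.
Only the row player has a strictly profitable deviation.

The row player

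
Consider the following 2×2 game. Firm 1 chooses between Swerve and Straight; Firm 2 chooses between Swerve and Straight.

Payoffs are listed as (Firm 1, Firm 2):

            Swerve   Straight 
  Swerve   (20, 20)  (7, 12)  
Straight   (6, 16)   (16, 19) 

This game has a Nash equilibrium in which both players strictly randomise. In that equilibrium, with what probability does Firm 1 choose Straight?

Let r be the probability that Firm 1 plays Swerve. In a completely mixed equilibrium, Firm 2 must be indifferent between Swerve and Straight.
Firm 2's expected payoff from Swerve is 20r + 16(1−r); from Straight it is 12r + 19(1−r).
Setting these equal: 4r + 16 = −7r + 19, so r = 3/11.
Therefore Firm 1 plays Straight with probability 1 − 3/11 = 8/11.

8/11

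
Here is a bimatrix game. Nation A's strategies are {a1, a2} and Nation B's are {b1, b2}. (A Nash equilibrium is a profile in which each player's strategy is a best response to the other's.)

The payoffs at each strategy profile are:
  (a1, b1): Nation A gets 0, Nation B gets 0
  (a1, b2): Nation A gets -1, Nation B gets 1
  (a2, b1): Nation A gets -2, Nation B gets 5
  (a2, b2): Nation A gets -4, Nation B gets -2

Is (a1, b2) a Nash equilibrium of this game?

At (a1, b2), Nation A earns -1; switching to a2 would give -4, so Nation A has no profitable deviation.
Nation B earns 1; switching to b1 would give 0, so Nation B has no profitable deviation.
Neither player can gain by a unilateral deviation, so this profile is a Nash equilibrium.

Yes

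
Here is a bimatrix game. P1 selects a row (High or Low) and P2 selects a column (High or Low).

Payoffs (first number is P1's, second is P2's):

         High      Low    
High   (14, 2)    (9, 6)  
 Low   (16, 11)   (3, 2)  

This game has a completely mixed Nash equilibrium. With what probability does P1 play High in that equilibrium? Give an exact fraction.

9/13

Let r be the probability that P1 plays High. In a completely mixed equilibrium, P2 must be indifferent between High and Low.
P2's expected payoff from High is 2r + 11(1−r); from Low it is 6r + 2(1−r).
Setting these equal: −9r + 11 = 4r + 2, so r = 9/13.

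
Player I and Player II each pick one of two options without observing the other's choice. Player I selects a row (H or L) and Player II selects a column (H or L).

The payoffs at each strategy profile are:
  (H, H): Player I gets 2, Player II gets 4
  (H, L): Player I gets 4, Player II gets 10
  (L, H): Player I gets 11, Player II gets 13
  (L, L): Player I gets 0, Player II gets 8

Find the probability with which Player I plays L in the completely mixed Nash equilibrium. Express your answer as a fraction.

Let p be the probability that Player I plays H. In a completely mixed equilibrium, Player II must be indifferent between H and L.
Player II's expected payoff from H is 4p + 13(1−p); from L it is 10p + 8(1−p).
Setting these equal: −9p + 13 = 2p + 8, so p = 5/11.
Therefore Player I plays L with probability 1 − 5/11 = 6/11.

6/11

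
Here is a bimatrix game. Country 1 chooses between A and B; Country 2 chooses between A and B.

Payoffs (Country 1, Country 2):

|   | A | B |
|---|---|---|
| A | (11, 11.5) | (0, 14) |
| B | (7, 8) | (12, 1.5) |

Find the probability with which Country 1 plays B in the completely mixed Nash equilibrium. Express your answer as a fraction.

Let r be the probability that Country 1 plays A. In a completely mixed equilibrium, Country 2 must be indifferent between A and B.
Country 2's expected payoff from A is 11.5r + 8(1−r); from B it is 14r + 1.5(1−r).
Setting these equal: 3.5r + 8 = 12.5r + 1.5, so r = 13/18.
Therefore Country 1 plays B with probability 1 − 13/18 = 5/18.

5/18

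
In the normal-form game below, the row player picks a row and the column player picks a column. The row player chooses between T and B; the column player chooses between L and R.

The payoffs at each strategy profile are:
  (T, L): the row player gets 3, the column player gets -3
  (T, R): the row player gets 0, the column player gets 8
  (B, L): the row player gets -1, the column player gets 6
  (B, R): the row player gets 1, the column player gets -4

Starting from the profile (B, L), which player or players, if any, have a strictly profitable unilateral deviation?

The row player at (B, L) earns -1; deviating to T yields 3 — a strict improvement.
The column player earns 6; deviating to R yields -4 — not better.
Only the row player has a strictly profitable deviation.

The row player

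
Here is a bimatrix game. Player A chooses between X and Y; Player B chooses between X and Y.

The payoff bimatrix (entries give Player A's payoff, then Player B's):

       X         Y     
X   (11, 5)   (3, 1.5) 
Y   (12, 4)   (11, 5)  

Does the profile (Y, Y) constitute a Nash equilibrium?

At (Y, Y), Player A earns 11; switching to X would give 3, so Player A has no profitable deviation.
Player B earns 5; switching to X would give 4, so Player B has no profitable deviation.
Neither player can gain by a unilateral deviation, so this profile is a Nash equilibrium.

Yes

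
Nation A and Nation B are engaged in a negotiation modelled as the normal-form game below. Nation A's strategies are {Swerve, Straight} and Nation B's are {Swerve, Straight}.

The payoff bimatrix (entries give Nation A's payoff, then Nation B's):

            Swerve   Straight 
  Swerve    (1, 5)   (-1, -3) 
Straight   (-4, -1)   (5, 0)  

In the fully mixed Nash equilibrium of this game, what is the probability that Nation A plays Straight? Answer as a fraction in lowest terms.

8/9

Let p be the probability that Nation A plays Swerve. In a completely mixed equilibrium, Nation B must be indifferent between Swerve and Straight.
Nation B's expected payoff from Swerve is 5p − (1−p); from Straight it is −3p.
Setting these equal: 6p − 1 = −3p, so p = 1/9.
Therefore Nation A plays Straight with probability 1 − 1/9 = 8/9.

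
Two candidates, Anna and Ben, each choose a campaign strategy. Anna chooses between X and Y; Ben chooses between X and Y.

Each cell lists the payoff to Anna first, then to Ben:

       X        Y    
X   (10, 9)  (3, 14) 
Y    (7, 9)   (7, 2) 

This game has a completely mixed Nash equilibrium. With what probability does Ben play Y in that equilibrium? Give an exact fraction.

3/7

Let c be the probability that Ben plays X. In a completely mixed equilibrium, Anna must be indifferent between X and Y.
Anna's expected payoff from X is 10c + 3(1−c); from Y it is 7c + 7(1−c).
Setting these equal: 7c + 3 = 7, so c = 4/7.
Therefore Ben plays Y with probability 1 − 4/7 = 3/7.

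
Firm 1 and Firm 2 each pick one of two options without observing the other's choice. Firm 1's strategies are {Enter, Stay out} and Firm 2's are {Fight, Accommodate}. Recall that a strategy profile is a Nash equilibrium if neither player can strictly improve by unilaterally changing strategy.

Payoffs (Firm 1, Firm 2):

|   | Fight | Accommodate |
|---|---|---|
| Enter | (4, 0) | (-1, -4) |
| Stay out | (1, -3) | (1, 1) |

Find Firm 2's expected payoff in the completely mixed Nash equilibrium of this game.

-3/2

First find x, the probability Firm 1 plays Enter, from Firm 2's indifference between Fight and Accommodate: −3(1−x) = −4x + (1−x), giving x = 1/2.
Since Firm 2 is indifferent in equilibrium, Firm 2's expected payoff equals the payoff from either column against (1/2, 1/2). Using Fight: −3(1/2) = -3/2.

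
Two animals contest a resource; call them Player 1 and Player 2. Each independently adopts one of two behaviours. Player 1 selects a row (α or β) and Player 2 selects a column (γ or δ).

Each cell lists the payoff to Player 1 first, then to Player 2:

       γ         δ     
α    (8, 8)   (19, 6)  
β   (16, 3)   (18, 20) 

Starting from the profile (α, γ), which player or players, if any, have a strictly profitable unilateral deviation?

Player 1

Player 1 at (α, γ) earns 8; deviating to β yields 16 — a strict improvement.
Player 2 earns 8; deviating to δ yields 6 — not better.
Only Player 1 has a strictly profitable deviation.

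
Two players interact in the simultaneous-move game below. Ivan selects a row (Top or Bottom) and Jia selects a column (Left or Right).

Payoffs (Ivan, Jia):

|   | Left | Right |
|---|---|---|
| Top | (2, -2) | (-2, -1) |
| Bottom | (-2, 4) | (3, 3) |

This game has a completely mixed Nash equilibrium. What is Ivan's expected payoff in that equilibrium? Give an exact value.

2/9

First find y, the probability Jia plays Left, from Ivan's indifference between Top and Bottom: 2y − 2(1−y) = −2y + 3(1−y), giving y = 5/9.
Since Ivan is indifferent in equilibrium, Ivan's expected payoff equals the payoff from either row against (5/9, 4/9). Using Top: 2(5/9) − 2(4/9) = 2/9.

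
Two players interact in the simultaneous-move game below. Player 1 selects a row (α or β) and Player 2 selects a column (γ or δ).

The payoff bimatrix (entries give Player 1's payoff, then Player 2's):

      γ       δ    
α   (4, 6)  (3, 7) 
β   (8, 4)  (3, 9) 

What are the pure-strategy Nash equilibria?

(α, δ) and (β, δ)

(α, γ): Player 1 prefers β (8 > 4); Player 2 prefers δ (7 > 6) — not an equilibrium.
(α, δ): Player 1 gets 3 ≥ 3 from β, and Player 2 gets 7 ≥ 6 from γ — Nash equilibrium.
(β, γ): Player 2 prefers δ (9 > 4) — not an equilibrium.
(β, δ): Player 1 gets 3 ≥ 3 from α, and Player 2 gets 9 ≥ 4 from γ — Nash equilibrium.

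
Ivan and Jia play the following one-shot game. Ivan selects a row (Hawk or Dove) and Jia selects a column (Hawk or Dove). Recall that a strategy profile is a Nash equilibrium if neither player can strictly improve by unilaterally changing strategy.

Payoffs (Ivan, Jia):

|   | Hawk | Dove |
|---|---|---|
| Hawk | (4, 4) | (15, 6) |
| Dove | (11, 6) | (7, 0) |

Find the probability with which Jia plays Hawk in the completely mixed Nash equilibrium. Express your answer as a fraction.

8/15

Let y be the probability that Jia plays Hawk. In a completely mixed equilibrium, Ivan must be indifferent between Hawk and Dove.
Ivan's expected payoff from Hawk is 4y + 15(1−y); from Dove it is 11y + 7(1−y).
Setting these equal: −11y + 15 = 4y + 7, so y = 8/15.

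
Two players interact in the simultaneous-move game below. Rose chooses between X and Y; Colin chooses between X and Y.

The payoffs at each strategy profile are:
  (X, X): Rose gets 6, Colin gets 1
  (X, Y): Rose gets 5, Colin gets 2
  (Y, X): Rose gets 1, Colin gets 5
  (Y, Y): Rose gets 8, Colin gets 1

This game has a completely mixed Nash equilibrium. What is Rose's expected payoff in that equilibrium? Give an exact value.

First find y, the probability Colin plays X, from Rose's indifference between X and Y: 6y + 5(1−y) = y + 8(1−y), giving y = 3/8.
Since Rose is indifferent in equilibrium, Rose's expected payoff equals the payoff from either row against (3/8, 5/8). Using X: 6(3/8) + 5(5/8) = 43/8.

43/8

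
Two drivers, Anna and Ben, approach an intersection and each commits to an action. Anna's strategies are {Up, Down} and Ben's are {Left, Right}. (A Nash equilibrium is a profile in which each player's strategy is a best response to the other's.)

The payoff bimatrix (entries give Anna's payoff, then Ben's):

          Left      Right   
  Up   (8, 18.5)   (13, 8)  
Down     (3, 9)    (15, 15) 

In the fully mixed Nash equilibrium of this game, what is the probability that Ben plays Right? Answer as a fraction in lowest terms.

Let y be the probability that Ben plays Left. In a completely mixed equilibrium, Anna must be indifferent between Up and Down.
Anna's expected payoff from Up is 8y + 13(1−y); from Down it is 3y + 15(1−y).
Setting these equal: −5y + 13 = −12y + 15, so y = 2/7.
Therefore Ben plays Right with probability 1 − 2/7 = 5/7.

5/7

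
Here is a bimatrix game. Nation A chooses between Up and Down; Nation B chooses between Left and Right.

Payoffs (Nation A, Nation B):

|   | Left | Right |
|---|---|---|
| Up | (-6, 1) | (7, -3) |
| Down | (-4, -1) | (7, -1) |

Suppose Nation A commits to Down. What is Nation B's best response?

Against Down, Nation B earns -1 from Left and -1 from Right.
So either strategy is a best response.

either — both Left and Right are best responses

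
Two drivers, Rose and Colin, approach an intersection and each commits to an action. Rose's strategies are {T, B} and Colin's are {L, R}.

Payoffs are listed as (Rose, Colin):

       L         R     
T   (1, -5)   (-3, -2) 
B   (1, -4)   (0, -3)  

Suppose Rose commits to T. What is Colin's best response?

R

Against T, Colin earns -5 from L and -2 from R.
So R is the best response.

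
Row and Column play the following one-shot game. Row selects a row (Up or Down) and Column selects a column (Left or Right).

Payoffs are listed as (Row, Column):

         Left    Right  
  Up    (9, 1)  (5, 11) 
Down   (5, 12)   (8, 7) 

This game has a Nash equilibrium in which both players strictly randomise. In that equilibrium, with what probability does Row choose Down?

Let x be the probability that Row plays Up. In a completely mixed equilibrium, Column must be indifferent between Left and Right.
Column's expected payoff from Left is x + 12(1−x); from Right it is 11x + 7(1−x).
Setting these equal: −11x + 12 = 4x + 7, so x = 1/3.
Therefore Row plays Down with probability 1 − 1/3 = 2/3.

2/3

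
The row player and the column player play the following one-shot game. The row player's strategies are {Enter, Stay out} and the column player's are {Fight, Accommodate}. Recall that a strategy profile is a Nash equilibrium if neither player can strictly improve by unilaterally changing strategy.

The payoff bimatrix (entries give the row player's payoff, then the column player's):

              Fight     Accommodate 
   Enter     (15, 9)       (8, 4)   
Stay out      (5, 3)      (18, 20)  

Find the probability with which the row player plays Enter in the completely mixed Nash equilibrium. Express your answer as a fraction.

17/22

Let r be the probability that the row player plays Enter. In a completely mixed equilibrium, the column player must be indifferent between Fight and Accommodate.
The column player's expected payoff from Fight is 9r + 3(1−r); from Accommodate it is 4r + 20(1−r).
Setting these equal: 6r + 3 = −16r + 20, so r = 17/22.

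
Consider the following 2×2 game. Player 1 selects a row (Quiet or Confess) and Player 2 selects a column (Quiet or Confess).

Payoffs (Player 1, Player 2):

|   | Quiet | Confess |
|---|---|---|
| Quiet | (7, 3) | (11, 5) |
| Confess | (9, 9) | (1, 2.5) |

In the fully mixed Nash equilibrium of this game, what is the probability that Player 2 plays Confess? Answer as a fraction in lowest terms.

Let q be the probability that Player 2 plays Quiet. In a completely mixed equilibrium, Player 1 must be indifferent between Quiet and Confess.
Player 1's expected payoff from Quiet is 7q + 11(1−q); from Confess it is 9q + (1−q).
Setting these equal: −4q + 11 = 8q + 1, so q = 5/6.
Therefore Player 2 plays Confess with probability 1 − 5/6 = 1/6.

1/6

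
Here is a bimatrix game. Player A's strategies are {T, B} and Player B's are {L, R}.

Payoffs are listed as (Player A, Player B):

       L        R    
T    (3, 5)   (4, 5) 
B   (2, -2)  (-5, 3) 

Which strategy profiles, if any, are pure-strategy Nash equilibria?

(T, L): Player A gets 3 ≥ 2 from B, and Player B gets 5 ≥ 5 from R — Nash equilibrium.
(T, R): Player A gets 4 ≥ -5 from B, and Player B gets 5 ≥ 5 from L — Nash equilibrium.
(B, L): Player A prefers T (3 > 2); Player B prefers R (3 > -2) — not an equilibrium.
(B, R): Player A prefers T (4 > -5) — not an equilibrium.

(T, L) and (T, R)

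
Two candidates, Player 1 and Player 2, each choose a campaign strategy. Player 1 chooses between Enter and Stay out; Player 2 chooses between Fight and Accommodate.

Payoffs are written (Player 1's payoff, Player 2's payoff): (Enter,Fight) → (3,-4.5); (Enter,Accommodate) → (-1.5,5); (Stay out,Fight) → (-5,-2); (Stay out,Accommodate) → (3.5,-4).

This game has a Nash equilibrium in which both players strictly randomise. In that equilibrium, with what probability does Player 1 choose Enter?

4/23

Let p be the probability that Player 1 plays Enter. In a completely mixed equilibrium, Player 2 must be indifferent between Fight and Accommodate.
Player 2's expected payoff from Fight is −4.5p − 2(1−p); from Accommodate it is 5p − 4(1−p).
Setting these equal: −2.5p − 2 = 9p − 4, so p = 4/23.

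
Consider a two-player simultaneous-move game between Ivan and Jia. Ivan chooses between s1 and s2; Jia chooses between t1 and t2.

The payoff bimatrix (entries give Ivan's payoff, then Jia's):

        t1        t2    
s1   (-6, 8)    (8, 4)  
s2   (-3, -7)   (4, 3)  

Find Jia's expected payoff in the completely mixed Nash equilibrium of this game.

26/7

First find x, the probability Ivan plays s1, from Jia's indifference between t1 and t2: 8x − 7(1−x) = 4x + 3(1−x), giving x = 5/7.
Since Jia is indifferent in equilibrium, Jia's expected payoff equals the payoff from either column against (5/7, 2/7). Using t1: 8(5/7) − 7(2/7) = 26/7.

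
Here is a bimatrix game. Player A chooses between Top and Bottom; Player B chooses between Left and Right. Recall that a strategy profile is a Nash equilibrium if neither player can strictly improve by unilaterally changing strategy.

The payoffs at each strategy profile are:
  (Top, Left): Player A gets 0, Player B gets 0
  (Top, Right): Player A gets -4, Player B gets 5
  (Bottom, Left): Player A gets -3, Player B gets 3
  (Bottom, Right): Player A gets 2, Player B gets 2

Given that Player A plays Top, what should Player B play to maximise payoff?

Against Top, Player B earns 0 from Left and 5 from Right.
So Right is the best response.

Right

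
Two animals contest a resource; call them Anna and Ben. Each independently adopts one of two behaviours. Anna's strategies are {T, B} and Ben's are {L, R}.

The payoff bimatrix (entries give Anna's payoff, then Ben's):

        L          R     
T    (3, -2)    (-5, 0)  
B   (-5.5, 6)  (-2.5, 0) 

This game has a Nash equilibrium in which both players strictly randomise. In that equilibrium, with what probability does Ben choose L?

5/22

Let q be the probability that Ben plays L. In a completely mixed equilibrium, Anna must be indifferent between T and B.
Anna's expected payoff from T is 3q − 5(1−q); from B it is −5.5q − 2.5(1−q).
Setting these equal: 8q − 5 = −3q − 2.5, so q = 5/22.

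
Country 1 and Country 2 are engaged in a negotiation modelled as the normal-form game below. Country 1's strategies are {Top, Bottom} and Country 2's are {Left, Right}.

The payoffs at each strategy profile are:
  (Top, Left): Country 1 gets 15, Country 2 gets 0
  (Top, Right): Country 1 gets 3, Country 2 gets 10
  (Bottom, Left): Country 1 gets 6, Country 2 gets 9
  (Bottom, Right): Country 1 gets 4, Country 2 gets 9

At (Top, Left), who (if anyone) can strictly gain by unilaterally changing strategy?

Country 2

Country 1 at (Top, Left) earns 15; deviating to Bottom yields 6 — not better.
Country 2 earns 0; deviating to Right yields 10 — a strict improvement.
Only Country 2 has a strictly profitable deviation.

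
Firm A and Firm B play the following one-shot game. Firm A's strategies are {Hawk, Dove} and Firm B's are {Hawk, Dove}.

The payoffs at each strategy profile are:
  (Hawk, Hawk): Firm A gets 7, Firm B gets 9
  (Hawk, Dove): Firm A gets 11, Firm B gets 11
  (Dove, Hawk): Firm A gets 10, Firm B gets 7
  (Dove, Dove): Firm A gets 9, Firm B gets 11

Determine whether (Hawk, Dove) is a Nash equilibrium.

At (Hawk, Dove), Firm A earns 11; switching to Dove would give 9, so Firm A has no profitable deviation.
Firm B earns 11; switching to Hawk would give 9, so Firm B has no profitable deviation.
Neither player can gain by a unilateral deviation, so this profile is a Nash equilibrium.

Yes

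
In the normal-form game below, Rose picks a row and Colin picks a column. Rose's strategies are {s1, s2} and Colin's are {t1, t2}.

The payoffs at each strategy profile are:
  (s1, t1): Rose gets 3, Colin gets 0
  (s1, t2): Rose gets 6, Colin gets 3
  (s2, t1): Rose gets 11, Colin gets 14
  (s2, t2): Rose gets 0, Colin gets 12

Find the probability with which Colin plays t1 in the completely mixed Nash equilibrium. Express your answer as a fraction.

3/7

Let c be the probability that Colin plays t1. In a completely mixed equilibrium, Rose must be indifferent between s1 and s2.
Rose's expected payoff from s1 is 3c + 6(1−c); from s2 it is 11c.
Setting these equal: −3c + 6 = 11c, so c = 3/7.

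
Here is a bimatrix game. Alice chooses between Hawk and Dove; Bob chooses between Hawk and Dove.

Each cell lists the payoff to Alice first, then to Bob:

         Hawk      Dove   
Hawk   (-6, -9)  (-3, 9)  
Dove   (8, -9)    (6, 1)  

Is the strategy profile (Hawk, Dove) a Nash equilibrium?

At (Hawk, Dove), Alice earns -3; switching to Dove would give 6, so Alice would deviate.
Bob earns 9; switching to Hawk would give -9, so Bob has no profitable deviation.
Since at least one player can profitably deviate, this is not a Nash equilibrium.

No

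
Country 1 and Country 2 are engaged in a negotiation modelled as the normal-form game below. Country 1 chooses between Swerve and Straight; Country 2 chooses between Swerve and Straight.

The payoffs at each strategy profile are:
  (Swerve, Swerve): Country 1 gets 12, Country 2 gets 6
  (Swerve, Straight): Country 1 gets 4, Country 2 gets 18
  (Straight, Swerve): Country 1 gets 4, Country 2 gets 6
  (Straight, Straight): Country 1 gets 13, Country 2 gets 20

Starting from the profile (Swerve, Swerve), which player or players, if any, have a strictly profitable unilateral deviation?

Country 1 at (Swerve, Swerve) earns 12; deviating to Straight yields 4 — not better.
Country 2 earns 6; deviating to Straight yields 18 — a strict improvement.
Only Country 2 has a strictly profitable deviation.

Country 2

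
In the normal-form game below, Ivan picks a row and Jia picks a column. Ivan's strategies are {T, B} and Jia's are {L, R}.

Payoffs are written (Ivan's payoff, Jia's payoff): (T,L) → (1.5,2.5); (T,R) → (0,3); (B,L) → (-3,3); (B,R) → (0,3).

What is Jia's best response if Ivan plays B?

Against B, Jia earns 3 from L and 3 from R.
So either strategy is a best response.

either — both L and R are best responses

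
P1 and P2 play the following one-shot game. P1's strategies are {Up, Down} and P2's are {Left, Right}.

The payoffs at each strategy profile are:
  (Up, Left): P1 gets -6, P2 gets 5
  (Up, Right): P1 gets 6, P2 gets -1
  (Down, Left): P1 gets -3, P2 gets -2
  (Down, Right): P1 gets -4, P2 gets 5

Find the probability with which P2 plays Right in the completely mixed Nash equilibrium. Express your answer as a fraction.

3/13

Let c be the probability that P2 plays Left. In a completely mixed equilibrium, P1 must be indifferent between Up and Down.
P1's expected payoff from Up is −6c + 6(1−c); from Down it is −3c − 4(1−c).
Setting these equal: −12c + 6 = c − 4, so c = 10/13.
Therefore P2 plays Right with probability 1 − 10/13 = 3/13.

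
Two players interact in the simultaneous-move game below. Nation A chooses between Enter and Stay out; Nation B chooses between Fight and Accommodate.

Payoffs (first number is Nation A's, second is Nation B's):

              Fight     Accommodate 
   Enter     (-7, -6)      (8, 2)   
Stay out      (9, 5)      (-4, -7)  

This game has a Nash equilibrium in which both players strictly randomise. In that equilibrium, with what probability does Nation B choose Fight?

3/7

Let y be the probability that Nation B plays Fight. In a completely mixed equilibrium, Nation A must be indifferent between Enter and Stay out.
Nation A's expected payoff from Enter is −7y + 8(1−y); from Stay out it is 9y − 4(1−y).
Setting these equal: −15y + 8 = 13y − 4, so y = 3/7.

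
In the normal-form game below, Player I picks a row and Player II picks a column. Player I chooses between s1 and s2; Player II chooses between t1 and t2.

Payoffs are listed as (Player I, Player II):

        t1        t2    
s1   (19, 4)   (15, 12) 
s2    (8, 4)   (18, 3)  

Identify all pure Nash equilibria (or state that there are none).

(s1, t1): Player II prefers t2 (12 > 4) — not an equilibrium.
(s1, t2): Player I prefers s2 (18 > 15) — not an equilibrium.
(s2, t1): Player I prefers s1 (19 > 8) — not an equilibrium.
(s2, t2): Player II prefers t1 (4 > 3) — not an equilibrium.

none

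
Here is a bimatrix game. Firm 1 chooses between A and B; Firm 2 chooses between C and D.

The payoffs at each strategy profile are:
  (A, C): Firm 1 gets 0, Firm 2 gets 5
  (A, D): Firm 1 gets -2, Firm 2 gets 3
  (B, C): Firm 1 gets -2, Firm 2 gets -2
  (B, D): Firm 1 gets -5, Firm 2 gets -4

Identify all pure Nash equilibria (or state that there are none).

(A, C)

(A, C): Firm 1 gets 0 ≥ -2 from B, and Firm 2 gets 5 ≥ 3 from D — Nash equilibrium.
(A, D): Firm 2 prefers C (5 > 3) — not an equilibrium.
(B, C): Firm 1 prefers A (0 > -2) — not an equilibrium.
(B, D): Firm 1 prefers A (-2 > -5); Firm 2 prefers C (-2 > -4) — not an equilibrium.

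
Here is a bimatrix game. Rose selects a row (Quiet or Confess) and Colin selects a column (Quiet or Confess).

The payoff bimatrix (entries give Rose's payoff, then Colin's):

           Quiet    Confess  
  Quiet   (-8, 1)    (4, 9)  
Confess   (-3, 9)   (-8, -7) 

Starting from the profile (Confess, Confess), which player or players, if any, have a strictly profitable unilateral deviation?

Rose at (Confess, Confess) earns -8; deviating to Quiet yields 4 — a strict improvement.
Colin earns -7; deviating to Quiet yields 9 — a strict improvement.
Both Rose and Colin have strictly profitable deviations.

Both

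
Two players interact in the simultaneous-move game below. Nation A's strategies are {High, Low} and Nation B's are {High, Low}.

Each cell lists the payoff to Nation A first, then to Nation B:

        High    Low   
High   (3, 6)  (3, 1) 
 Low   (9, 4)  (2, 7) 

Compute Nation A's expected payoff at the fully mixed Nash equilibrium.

3

First find q, the probability Nation B plays High, from Nation A's indifference between High and Low: 3q + 3(1−q) = 9q + 2(1−q), giving q = 1/7.
Since Nation A is indifferent in equilibrium, Nation A's expected payoff equals the payoff from either row against (1/7, 6/7). Using High: 3(1/7) + 3(6/7) = 3.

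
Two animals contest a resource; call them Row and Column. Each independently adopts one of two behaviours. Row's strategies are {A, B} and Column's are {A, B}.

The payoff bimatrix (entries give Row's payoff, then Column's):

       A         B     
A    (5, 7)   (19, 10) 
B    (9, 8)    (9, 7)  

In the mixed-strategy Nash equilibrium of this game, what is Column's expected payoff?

First find p, the probability Row plays A, from Column's indifference between A and B: 7p + 8(1−p) = 10p + 7(1−p), giving p = 1/4.
Since Column is indifferent in equilibrium, Column's expected payoff equals the payoff from either column against (1/4, 3/4). Using A: 7(1/4) + 8(3/4) = 31/4.

31/4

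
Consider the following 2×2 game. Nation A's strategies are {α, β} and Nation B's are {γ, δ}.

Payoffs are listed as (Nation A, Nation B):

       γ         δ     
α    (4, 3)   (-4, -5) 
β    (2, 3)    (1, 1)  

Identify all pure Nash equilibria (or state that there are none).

(α, γ)

(α, γ): Nation A gets 4 ≥ 2 from β, and Nation B gets 3 ≥ -5 from δ — Nash equilibrium.
(α, δ): Nation A prefers β (1 > -4); Nation B prefers γ (3 > -5) — not an equilibrium.
(β, γ): Nation A prefers α (4 > 2) — not an equilibrium.
(β, δ): Nation B prefers γ (3 > 1) — not an equilibrium.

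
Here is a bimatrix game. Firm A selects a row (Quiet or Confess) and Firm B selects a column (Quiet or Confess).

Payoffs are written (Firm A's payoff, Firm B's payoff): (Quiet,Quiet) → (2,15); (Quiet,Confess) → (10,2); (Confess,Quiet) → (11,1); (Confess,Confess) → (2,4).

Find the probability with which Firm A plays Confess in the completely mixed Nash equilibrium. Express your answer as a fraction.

Let p be the probability that Firm A plays Quiet. In a completely mixed equilibrium, Firm B must be indifferent between Quiet and Confess.
Firm B's expected payoff from Quiet is 15p + (1−p); from Confess it is 2p + 4(1−p).
Setting these equal: 14p + 1 = −2p + 4, so p = 3/16.
Therefore Firm A plays Confess with probability 1 − 3/16 = 13/16.

13/16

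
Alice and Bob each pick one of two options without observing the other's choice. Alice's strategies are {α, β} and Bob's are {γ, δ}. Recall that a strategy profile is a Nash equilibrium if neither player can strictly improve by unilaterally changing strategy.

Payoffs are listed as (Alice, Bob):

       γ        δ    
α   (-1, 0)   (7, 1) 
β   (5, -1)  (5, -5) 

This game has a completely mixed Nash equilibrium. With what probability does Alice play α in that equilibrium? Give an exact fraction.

4/5

Let p be the probability that Alice plays α. In a completely mixed equilibrium, Bob must be indifferent between γ and δ.
Bob's expected payoff from γ is −(1−p); from δ it is p − 5(1−p).
Setting these equal: p − 1 = 6p − 5, so p = 4/5.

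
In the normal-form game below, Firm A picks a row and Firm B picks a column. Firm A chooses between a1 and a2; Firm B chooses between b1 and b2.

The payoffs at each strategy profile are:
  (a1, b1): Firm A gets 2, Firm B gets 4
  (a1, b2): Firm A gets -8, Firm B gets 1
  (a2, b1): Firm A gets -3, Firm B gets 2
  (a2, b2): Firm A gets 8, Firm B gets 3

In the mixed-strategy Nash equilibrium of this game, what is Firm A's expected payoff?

-8/21

First find y, the probability Firm B plays b1, from Firm A's indifference between a1 and a2: 2y − 8(1−y) = −3y + 8(1−y), giving y = 16/21.
Since Firm A is indifferent in equilibrium, Firm A's expected payoff equals the payoff from either row against (16/21, 5/21). Using a1: 2(16/21) − 8(5/21) = -8/21.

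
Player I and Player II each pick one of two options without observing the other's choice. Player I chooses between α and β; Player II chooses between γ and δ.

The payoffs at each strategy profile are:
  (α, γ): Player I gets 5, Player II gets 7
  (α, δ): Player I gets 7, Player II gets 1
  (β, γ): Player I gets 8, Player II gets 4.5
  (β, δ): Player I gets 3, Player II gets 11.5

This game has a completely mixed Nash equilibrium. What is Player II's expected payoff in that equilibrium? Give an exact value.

76/13

First find p, the probability Player I plays α, from Player II's indifference between γ and δ: 7p + 4.5(1−p) = p + 11.5(1−p), giving p = 7/13.
Since Player II is indifferent in equilibrium, Player II's expected payoff equals the payoff from either column against (7/13, 6/13). Using γ: 7(7/13) + 4.5(6/13) = 76/13.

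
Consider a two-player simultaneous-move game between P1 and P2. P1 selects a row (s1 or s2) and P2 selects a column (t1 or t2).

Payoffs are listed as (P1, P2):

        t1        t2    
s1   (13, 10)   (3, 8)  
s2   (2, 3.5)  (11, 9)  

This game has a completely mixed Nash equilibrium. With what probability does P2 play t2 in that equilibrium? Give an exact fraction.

Let c be the probability that P2 plays t1. In a completely mixed equilibrium, P1 must be indifferent between s1 and s2.
P1's expected payoff from s1 is 13c + 3(1−c); from s2 it is 2c + 11(1−c).
Setting these equal: 10c + 3 = −9c + 11, so c = 8/19.
Therefore P2 plays t2 with probability 1 − 8/19 = 11/19.

11/19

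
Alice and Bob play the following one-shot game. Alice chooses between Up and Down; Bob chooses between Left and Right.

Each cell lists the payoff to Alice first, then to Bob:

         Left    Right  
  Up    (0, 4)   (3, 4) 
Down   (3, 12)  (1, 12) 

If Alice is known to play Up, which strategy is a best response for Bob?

either — both Left and Right are best responses

Against Up, Bob earns 4 from Left and 4 from Right.
So either strategy is a best response.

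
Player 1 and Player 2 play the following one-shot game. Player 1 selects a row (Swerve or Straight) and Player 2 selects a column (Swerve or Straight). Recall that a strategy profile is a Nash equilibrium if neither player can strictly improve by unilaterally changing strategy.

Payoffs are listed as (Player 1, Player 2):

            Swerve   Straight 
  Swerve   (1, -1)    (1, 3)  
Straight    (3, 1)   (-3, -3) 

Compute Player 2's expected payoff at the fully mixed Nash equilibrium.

0

First find p, the probability Player 1 plays Swerve, from Player 2's indifference between Swerve and Straight: −p + (1−p) = 3p − 3(1−p), giving p = 1/2.
Since Player 2 is indifferent in equilibrium, Player 2's expected payoff equals the payoff from either column against (1/2, 1/2). Using Swerve: −(1/2) + (1/2) = 0.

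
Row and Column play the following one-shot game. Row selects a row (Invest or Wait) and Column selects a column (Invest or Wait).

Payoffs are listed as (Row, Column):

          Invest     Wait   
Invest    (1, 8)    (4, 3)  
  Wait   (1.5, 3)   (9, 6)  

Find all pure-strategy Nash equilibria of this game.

(Invest, Invest): Row prefers Wait (1.5 > 1) — not an equilibrium.
(Invest, Wait): Row prefers Wait (9 > 4); Column prefers Invest (8 > 3) — not an equilibrium.
(Wait, Invest): Column prefers Wait (6 > 3) — not an equilibrium.
(Wait, Wait): Row gets 9 ≥ 4 from Invest, and Column gets 6 ≥ 3 from Invest — Nash equilibrium.

(Wait, Wait)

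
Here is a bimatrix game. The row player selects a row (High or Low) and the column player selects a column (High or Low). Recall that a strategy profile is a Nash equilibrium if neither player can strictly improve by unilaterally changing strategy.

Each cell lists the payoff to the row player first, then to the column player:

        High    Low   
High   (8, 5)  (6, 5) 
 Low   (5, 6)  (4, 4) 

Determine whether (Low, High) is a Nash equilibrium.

No

At (Low, High), the row player earns 5; switching to High would give 8, so the row player would deviate.
The column player earns 6; switching to Low would give 4, so the column player has no profitable deviation.
Since at least one player can profitably deviate, this is not a Nash equilibrium.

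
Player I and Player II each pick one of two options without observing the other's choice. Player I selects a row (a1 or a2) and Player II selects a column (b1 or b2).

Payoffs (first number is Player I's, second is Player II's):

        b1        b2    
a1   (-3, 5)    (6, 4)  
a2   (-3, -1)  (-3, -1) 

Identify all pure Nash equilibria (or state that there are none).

(a1, b1) and (a2, b1)

(a1, b1): Player I gets -3 ≥ -3 from a2, and Player II gets 5 ≥ 4 from b2 — Nash equilibrium.
(a1, b2): Player II prefers b1 (5 > 4) — not an equilibrium.
(a2, b1): Player I gets -3 ≥ -3 from a1, and Player II gets -1 ≥ -1 from b2 — Nash equilibrium.
(a2, b2): Player I prefers a1 (6 > -3) — not an equilibrium.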